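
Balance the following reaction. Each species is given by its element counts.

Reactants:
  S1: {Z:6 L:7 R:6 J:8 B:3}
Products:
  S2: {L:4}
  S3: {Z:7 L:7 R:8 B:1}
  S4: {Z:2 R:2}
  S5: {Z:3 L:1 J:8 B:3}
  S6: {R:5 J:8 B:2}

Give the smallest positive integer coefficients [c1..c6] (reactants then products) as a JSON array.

Z: 6·6 = 36 | 6·0+2·7+5·2+4·3+2·0 = 36
L: 6·7 = 42 | 6·4+2·7+5·0+4·1+2·0 = 42
R: 6·6 = 36 | 6·0+2·8+5·2+4·0+2·5 = 36
J: 6·8 = 48 | 6·0+2·0+5·0+4·8+2·8 = 48
B: 6·3 = 18 | 6·0+2·1+5·0+4·3+2·2 = 18
gcd(6,6,2,5,4,2) = 1

Coefficients: [6, 6, 2, 5, 4, 2]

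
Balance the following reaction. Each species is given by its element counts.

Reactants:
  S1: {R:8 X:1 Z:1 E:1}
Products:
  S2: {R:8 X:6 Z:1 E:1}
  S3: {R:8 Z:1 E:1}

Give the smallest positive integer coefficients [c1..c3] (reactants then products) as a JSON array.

Coefficients: [6, 1, 5]

R: 6·8 = 48 | 1·8+5·8 = 48
X: 6·1 = 6 | 1·6+5·0 = 6
Z: 6·1 = 6 | 1·1+5·1 = 6
E: 6·1 = 6 | 1·1+5·1 = 6
gcd(6,1,5) = 1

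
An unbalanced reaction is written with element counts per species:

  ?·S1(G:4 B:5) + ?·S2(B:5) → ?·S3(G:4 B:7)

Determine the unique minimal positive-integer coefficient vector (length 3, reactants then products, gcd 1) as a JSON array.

G: 5·4+2·0 = 20 | 5·4 = 20
B: 5·5+2·5 = 35 | 5·7 = 35
gcd(5,2,5) = 1

Coefficients: [5, 2, 5]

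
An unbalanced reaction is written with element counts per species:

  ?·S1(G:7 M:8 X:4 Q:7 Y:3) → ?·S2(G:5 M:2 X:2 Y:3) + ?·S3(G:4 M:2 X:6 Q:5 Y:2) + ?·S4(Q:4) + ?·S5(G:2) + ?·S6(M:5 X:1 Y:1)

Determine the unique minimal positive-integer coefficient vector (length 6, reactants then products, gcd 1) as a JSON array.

G: 3·7 = 21 | 1·5+1·4+4·0+6·2+4·0 = 21
M: 3·8 = 24 | 1·2+1·2+4·0+6·0+4·5 = 24
X: 3·4 = 12 | 1·2+1·6+4·0+6·0+4·1 = 12
Q: 3·7 = 21 | 1·0+1·5+4·4+6·0+4·0 = 21
Y: 3·3 = 9 | 1·3+1·2+4·0+6·0+4·1 = 9
gcd(3,1,1,4,6,4) = 1

Coefficients: [3, 1, 1, 4, 6, 4]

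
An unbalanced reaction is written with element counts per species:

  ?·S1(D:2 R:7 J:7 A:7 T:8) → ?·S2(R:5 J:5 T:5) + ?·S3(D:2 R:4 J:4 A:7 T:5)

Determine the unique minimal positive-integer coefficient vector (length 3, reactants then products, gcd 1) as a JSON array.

D: 5·2 = 10 | 3·0+5·2 = 10
R: 5·7 = 35 | 3·5+5·4 = 35
J: 5·7 = 35 | 3·5+5·4 = 35
A: 5·7 = 35 | 3·0+5·7 = 35
T: 5·8 = 40 | 3·5+5·5 = 40
gcd(5,3,5) = 1

Coefficients: [5, 3, 5]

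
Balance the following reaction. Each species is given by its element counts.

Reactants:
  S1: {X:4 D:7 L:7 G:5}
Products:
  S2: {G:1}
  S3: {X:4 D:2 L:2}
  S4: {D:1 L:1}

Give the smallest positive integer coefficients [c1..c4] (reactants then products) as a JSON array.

Coefficients: [1, 5, 1, 5]

X: 1·4 = 4 | 5·0+1·4+5·0 = 4
D: 1·7 = 7 | 5·0+1·2+5·1 = 7
L: 1·7 = 7 | 5·0+1·2+5·1 = 7
G: 1·5 = 5 | 5·1+1·0+5·0 = 5
gcd(1,5,1,5) = 1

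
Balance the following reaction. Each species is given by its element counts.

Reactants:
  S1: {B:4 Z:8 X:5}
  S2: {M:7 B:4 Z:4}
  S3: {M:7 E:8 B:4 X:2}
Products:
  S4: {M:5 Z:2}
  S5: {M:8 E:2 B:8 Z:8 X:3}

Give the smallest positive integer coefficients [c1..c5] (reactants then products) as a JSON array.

Coefficients: [2, 5, 1, 2, 4]

M: 2·0+5·7+1·7 = 42 | 2·5+4·8 = 42
E: 2·0+5·0+1·8 = 8 | 2·0+4·2 = 8
B: 2·4+5·4+1·4 = 32 | 2·0+4·8 = 32
Z: 2·8+5·4+1·0 = 36 | 2·2+4·8 = 36
X: 2·5+5·0+1·2 = 12 | 2·0+4·3 = 12
gcd(2,5,1,2,4) = 1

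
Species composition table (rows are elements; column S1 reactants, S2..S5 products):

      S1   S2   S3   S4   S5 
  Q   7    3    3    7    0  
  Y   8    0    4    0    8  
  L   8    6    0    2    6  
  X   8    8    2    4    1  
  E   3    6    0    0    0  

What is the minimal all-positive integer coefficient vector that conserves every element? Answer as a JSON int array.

Coefficients: [6, 3, 4, 3, 4]

Q: 6·7 = 42 | 3·3+4·3+3·7+4·0 = 42
Y: 6·8 = 48 | 3·0+4·4+3·0+4·8 = 48
L: 6·8 = 48 | 3·6+4·0+3·2+4·6 = 48
X: 6·8 = 48 | 3·8+4·2+3·4+4·1 = 48
E: 6·3 = 18 | 3·6+4·0+3·0+4·0 = 18
gcd(6,3,4,3,4) = 1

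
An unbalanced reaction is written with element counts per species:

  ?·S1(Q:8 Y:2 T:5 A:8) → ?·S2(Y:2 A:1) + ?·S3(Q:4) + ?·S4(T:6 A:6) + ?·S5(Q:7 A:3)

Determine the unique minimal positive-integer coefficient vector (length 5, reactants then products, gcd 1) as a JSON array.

Coefficients: [6, 6, 5, 5, 4]

Q: 6·8 = 48 | 6·0+5·4+5·0+4·7 = 48
Y: 6·2 = 12 | 6·2+5·0+5·0+4·0 = 12
T: 6·5 = 30 | 6·0+5·0+5·6+4·0 = 30
A: 6·8 = 48 | 6·1+5·0+5·6+4·3 = 48
gcd(6,6,5,5,4) = 1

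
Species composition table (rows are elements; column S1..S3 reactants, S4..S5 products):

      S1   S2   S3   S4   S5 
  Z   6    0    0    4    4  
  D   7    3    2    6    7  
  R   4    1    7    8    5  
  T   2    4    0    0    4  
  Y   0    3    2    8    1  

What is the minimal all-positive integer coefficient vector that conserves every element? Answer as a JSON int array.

Z: 4·6+3·0+2·0 = 24 | 1·4+5·4 = 24
D: 4·7+3·3+2·2 = 41 | 1·6+5·7 = 41
R: 4·4+3·1+2·7 = 33 | 1·8+5·5 = 33
T: 4·2+3·4+2·0 = 20 | 1·0+5·4 = 20
Y: 4·0+3·3+2·2 = 13 | 1·8+5·1 = 13
gcd(4,3,2,1,5) = 1

Coefficients: [4, 3, 2, 1, 5]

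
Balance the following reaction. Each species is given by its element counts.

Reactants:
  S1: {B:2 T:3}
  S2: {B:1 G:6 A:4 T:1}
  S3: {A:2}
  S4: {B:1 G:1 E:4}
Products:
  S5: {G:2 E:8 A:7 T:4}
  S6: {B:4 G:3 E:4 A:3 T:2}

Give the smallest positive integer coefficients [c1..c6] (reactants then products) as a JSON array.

Coefficients: [3, 1, 6, 5, 1, 3]

B: 3·2+1·1+6·0+5·1 = 12 | 1·0+3·4 = 12
G: 3·0+1·6+6·0+5·1 = 11 | 1·2+3·3 = 11
E: 3·0+1·0+6·0+5·4 = 20 | 1·8+3·4 = 20
A: 3·0+1·4+6·2+5·0 = 16 | 1·7+3·3 = 16
T: 3·3+1·1+6·0+5·0 = 10 | 1·4+3·2 = 10
gcd(3,1,6,5,1,3) = 1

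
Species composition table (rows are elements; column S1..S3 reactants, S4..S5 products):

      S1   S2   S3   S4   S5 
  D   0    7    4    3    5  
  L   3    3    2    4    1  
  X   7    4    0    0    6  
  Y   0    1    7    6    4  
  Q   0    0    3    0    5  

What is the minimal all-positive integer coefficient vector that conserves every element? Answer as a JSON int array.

D: 2·0+1·7+5·4 = 27 | 4·3+3·5 = 27
L: 2·3+1·3+5·2 = 19 | 4·4+3·1 = 19
X: 2·7+1·4+5·0 = 18 | 4·0+3·6 = 18
Y: 2·0+1·1+5·7 = 36 | 4·6+3·4 = 36
Q: 2·0+1·0+5·3 = 15 | 4·0+3·5 = 15
gcd(2,1,5,4,3) = 1

Coefficients: [2, 1, 5, 4, 3]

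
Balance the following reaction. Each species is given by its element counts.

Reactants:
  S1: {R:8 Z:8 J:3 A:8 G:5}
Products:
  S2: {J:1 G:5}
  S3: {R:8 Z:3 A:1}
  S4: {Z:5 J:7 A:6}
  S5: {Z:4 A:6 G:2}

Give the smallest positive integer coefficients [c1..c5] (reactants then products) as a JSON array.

Coefficients: [6, 4, 6, 2, 5]

R: 6·8 = 48 | 4·0+6·8+2·0+5·0 = 48
Z: 6·8 = 48 | 4·0+6·3+2·5+5·4 = 48
J: 6·3 = 18 | 4·1+6·0+2·7+5·0 = 18
A: 6·8 = 48 | 4·0+6·1+2·6+5·6 = 48
G: 6·5 = 30 | 4·5+6·0+2·0+5·2 = 30
gcd(6,4,6,2,5) = 1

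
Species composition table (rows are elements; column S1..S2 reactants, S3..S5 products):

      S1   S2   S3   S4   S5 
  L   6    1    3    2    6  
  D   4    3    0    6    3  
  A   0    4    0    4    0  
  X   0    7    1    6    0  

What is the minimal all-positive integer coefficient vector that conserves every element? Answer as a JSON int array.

Coefficients: [3, 3, 3, 3, 1]

L: 3·6+3·1 = 21 | 3·3+3·2+1·6 = 21
D: 3·4+3·3 = 21 | 3·0+3·6+1·3 = 21
A: 3·0+3·4 = 12 | 3·0+3·4+1·0 = 12
X: 3·0+3·7 = 21 | 3·1+3·6+1·0 = 21
gcd(3,3,3,3,1) = 1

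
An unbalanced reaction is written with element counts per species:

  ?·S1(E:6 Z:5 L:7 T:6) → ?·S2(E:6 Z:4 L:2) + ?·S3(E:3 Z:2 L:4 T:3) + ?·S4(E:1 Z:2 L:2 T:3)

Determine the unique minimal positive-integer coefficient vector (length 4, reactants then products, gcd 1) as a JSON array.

Coefficients: [4, 1, 5, 3]

E: 4·6 = 24 | 1·6+5·3+3·1 = 24
Z: 4·5 = 20 | 1·4+5·2+3·2 = 20
L: 4·7 = 28 | 1·2+5·4+3·2 = 28
T: 4·6 = 24 | 1·0+5·3+3·3 = 24
gcd(4,1,5,3) = 1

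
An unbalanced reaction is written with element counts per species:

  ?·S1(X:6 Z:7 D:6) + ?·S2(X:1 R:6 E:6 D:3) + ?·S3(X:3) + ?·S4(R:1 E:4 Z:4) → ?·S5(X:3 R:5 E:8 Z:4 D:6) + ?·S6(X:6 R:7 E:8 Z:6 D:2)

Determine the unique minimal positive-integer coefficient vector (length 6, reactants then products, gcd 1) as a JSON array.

Coefficients: [2, 6, 4, 5, 4, 3]

X: 2·6+6·1+4·3+5·0 = 30 | 4·3+3·6 = 30
R: 2·0+6·6+4·0+5·1 = 41 | 4·5+3·7 = 41
E: 2·0+6·6+4·0+5·4 = 56 | 4·8+3·8 = 56
Z: 2·7+6·0+4·0+5·4 = 34 | 4·4+3·6 = 34
D: 2·6+6·3+4·0+5·0 = 30 | 4·6+3·2 = 30
gcd(2,6,4,5,4,3) = 1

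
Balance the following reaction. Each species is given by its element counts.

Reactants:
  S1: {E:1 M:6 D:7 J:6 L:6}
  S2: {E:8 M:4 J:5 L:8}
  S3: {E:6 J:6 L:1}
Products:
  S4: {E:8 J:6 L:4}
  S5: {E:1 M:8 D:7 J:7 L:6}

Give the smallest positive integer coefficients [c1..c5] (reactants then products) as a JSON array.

E: 4·1+2·8+4·6 = 44 | 5·8+4·1 = 44
M: 4·6+2·4+4·0 = 32 | 5·0+4·8 = 32
D: 4·7+2·0+4·0 = 28 | 5·0+4·7 = 28
J: 4·6+2·5+4·6 = 58 | 5·6+4·7 = 58
L: 4·6+2·8+4·1 = 44 | 5·4+4·6 = 44
gcd(4,2,4,5,4) = 1

Coefficients: [4, 2, 4, 5, 4]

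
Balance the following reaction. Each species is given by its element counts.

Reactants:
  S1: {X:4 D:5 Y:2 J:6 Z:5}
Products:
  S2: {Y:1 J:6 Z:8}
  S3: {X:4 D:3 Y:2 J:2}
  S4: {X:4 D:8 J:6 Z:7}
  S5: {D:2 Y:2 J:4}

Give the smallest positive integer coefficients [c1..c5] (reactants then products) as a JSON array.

Coefficients: [6, 2, 4, 2, 1]

X: 6·4 = 24 | 2·0+4·4+2·4+1·0 = 24
D: 6·5 = 30 | 2·0+4·3+2·8+1·2 = 30
Y: 6·2 = 12 | 2·1+4·2+2·0+1·2 = 12
J: 6·6 = 36 | 2·6+4·2+2·6+1·4 = 36
Z: 6·5 = 30 | 2·8+4·0+2·7+1·0 = 30
gcd(6,2,4,2,1) = 1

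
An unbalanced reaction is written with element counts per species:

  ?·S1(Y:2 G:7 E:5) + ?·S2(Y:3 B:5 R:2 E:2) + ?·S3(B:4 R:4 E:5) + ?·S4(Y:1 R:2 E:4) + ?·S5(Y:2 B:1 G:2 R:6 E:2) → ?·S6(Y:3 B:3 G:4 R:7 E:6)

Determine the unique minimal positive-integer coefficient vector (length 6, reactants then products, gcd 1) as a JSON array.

Coefficients: [2, 1, 2, 1, 5, 6]

Y: 2·2+1·3+2·0+1·1+5·2 = 18 | 6·3 = 18
B: 2·0+1·5+2·4+1·0+5·1 = 18 | 6·3 = 18
G: 2·7+1·0+2·0+1·0+5·2 = 24 | 6·4 = 24
R: 2·0+1·2+2·4+1·2+5·6 = 42 | 6·7 = 42
E: 2·5+1·2+2·5+1·4+5·2 = 36 | 6·6 = 36
gcd(2,1,2,1,5,6) = 1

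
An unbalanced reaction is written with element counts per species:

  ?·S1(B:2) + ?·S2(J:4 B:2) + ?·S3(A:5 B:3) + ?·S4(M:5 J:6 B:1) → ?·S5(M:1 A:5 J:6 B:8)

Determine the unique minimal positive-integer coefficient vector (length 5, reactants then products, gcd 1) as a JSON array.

M: 6·0+6·0+5·0+1·5 = 5 | 5·1 = 5
A: 6·0+6·0+5·5+1·0 = 25 | 5·5 = 25
J: 6·0+6·4+5·0+1·6 = 30 | 5·6 = 30
B: 6·2+6·2+5·3+1·1 = 40 | 5·8 = 40
gcd(6,6,5,1,5) = 1

Coefficients: [6, 6, 5, 1, 5]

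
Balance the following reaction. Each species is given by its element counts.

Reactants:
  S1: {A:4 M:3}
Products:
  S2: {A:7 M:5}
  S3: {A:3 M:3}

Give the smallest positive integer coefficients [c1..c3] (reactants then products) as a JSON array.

A: 6·4 = 24 | 3·7+1·3 = 24
M: 6·3 = 18 | 3·5+1·3 = 18
gcd(6,3,1) = 1

Coefficients: [6, 3, 1]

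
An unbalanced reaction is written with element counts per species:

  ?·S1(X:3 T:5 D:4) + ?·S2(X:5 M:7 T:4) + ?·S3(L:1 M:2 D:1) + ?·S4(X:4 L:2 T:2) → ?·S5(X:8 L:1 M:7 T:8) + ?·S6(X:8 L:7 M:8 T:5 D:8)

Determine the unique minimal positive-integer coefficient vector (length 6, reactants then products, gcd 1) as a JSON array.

X: 1·3+1·5+4·0+2·4 = 16 | 1·8+1·8 = 16
L: 1·0+1·0+4·1+2·2 = 8 | 1·1+1·7 = 8
M: 1·0+1·7+4·2+2·0 = 15 | 1·7+1·8 = 15
T: 1·5+1·4+4·0+2·2 = 13 | 1·8+1·5 = 13
D: 1·4+1·0+4·1+2·0 = 8 | 1·0+1·8 = 8
gcd(1,1,4,2,1,1) = 1

Coefficients: [1, 1, 4, 2, 1, 1]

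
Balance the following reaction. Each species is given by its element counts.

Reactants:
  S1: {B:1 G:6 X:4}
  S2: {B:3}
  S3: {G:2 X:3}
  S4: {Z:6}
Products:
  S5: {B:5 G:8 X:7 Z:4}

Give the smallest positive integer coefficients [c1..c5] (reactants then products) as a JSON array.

B: 3·1+4·3+3·0+2·0 = 15 | 3·5 = 15
G: 3·6+4·0+3·2+2·0 = 24 | 3·8 = 24
X: 3·4+4·0+3·3+2·0 = 21 | 3·7 = 21
Z: 3·0+4·0+3·0+2·6 = 12 | 3·4 = 12
gcd(3,4,3,2,3) = 1

Coefficients: [3, 4, 3, 2, 3]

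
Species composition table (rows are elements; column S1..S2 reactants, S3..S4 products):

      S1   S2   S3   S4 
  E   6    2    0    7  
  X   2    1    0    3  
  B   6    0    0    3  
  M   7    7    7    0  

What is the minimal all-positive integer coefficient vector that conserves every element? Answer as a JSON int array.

E: 1·6+4·2 = 14 | 5·0+2·7 = 14
X: 1·2+4·1 = 6 | 5·0+2·3 = 6
B: 1·6+4·0 = 6 | 5·0+2·3 = 6
M: 1·7+4·7 = 35 | 5·7+2·0 = 35
gcd(1,4,5,2) = 1

Coefficients: [1, 4, 5, 2]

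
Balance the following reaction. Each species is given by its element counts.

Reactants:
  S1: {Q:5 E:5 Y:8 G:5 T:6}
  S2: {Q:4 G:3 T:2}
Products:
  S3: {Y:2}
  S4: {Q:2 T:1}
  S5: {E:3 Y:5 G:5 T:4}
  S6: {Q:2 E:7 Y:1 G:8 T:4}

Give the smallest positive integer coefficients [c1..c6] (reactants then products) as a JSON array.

Q: 2·5+1·4 = 14 | 5·0+6·2+1·0+1·2 = 14
E: 2·5+1·0 = 10 | 5·0+6·0+1·3+1·7 = 10
Y: 2·8+1·0 = 16 | 5·2+6·0+1·5+1·1 = 16
G: 2·5+1·3 = 13 | 5·0+6·0+1·5+1·8 = 13
T: 2·6+1·2 = 14 | 5·0+6·1+1·4+1·4 = 14
gcd(2,1,5,6,1,1) = 1

Coefficients: [2, 1, 5, 6, 1, 1]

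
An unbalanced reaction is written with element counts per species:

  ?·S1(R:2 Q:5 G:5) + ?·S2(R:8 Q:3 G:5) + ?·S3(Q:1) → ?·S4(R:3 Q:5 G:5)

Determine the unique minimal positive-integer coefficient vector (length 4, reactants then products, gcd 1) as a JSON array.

Coefficients: [5, 1, 2, 6]

R: 5·2+1·8+2·0 = 18 | 6·3 = 18
Q: 5·5+1·3+2·1 = 30 | 6·5 = 30
G: 5·5+1·5+2·0 = 30 | 6·5 = 30
gcd(5,1,2,6) = 1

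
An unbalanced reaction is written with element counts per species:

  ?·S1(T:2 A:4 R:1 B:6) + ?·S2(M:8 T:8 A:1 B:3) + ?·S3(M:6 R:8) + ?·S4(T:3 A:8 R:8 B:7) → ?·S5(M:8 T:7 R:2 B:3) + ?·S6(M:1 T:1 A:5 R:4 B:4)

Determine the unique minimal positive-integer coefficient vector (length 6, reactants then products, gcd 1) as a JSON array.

M: 2·0+4·8+2·6+1·0 = 44 | 5·8+4·1 = 44
T: 2·2+4·8+2·0+1·3 = 39 | 5·7+4·1 = 39
A: 2·4+4·1+2·0+1·8 = 20 | 5·0+4·5 = 20
R: 2·1+4·0+2·8+1·8 = 26 | 5·2+4·4 = 26
B: 2·6+4·3+2·0+1·7 = 31 | 5·3+4·4 = 31
gcd(2,4,2,1,5,4) = 1

Coefficients: [2, 4, 2, 1, 5, 4]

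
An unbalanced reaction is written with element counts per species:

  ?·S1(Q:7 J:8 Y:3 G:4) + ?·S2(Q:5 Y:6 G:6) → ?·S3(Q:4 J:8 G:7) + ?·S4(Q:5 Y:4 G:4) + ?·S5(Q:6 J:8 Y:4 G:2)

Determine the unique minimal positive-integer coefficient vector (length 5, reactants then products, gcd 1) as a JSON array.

Coefficients: [6, 3, 2, 5, 4]

Q: 6·7+3·5 = 57 | 2·4+5·5+4·6 = 57
J: 6·8+3·0 = 48 | 2·8+5·0+4·8 = 48
Y: 6·3+3·6 = 36 | 2·0+5·4+4·4 = 36
G: 6·4+3·6 = 42 | 2·7+5·4+4·2 = 42
gcd(6,3,2,5,4) = 1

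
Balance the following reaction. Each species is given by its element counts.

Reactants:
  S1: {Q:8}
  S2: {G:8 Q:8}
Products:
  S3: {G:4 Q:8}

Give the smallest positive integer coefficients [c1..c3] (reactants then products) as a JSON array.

Coefficients: [1, 1, 2]

G: 1·0+1·8 = 8 | 2·4 = 8
Q: 1·8+1·8 = 16 | 2·8 = 16
gcd(1,1,2) = 1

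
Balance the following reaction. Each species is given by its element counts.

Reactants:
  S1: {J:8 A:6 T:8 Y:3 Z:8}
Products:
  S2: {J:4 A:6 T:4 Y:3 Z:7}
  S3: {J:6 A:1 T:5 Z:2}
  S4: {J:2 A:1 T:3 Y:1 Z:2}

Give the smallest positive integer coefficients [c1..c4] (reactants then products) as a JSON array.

Coefficients: [5, 4, 3, 3]

J: 5·8 = 40 | 4·4+3·6+3·2 = 40
A: 5·6 = 30 | 4·6+3·1+3·1 = 30
T: 5·8 = 40 | 4·4+3·5+3·3 = 40
Y: 5·3 = 15 | 4·3+3·0+3·1 = 15
Z: 5·8 = 40 | 4·7+3·2+3·2 = 40
gcd(5,4,3,3) = 1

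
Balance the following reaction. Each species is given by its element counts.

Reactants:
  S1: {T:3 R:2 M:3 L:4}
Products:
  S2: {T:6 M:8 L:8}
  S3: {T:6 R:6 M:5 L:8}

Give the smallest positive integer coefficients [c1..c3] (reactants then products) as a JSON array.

Coefficients: [6, 1, 2]

T: 6·3 = 18 | 1·6+2·6 = 18
R: 6·2 = 12 | 1·0+2·6 = 12
M: 6·3 = 18 | 1·8+2·5 = 18
L: 6·4 = 24 | 1·8+2·8 = 24
gcd(6,1,2) = 1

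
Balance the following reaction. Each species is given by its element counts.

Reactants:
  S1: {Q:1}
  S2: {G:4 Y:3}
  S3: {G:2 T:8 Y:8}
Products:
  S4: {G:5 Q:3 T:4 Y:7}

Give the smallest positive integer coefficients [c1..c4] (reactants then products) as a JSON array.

Coefficients: [6, 2, 1, 2]

G: 6·0+2·4+1·2 = 10 | 2·5 = 10
Q: 6·1+2·0+1·0 = 6 | 2·3 = 6
T: 6·0+2·0+1·8 = 8 | 2·4 = 8
Y: 6·0+2·3+1·8 = 14 | 2·7 = 14
gcd(6,2,1,2) = 1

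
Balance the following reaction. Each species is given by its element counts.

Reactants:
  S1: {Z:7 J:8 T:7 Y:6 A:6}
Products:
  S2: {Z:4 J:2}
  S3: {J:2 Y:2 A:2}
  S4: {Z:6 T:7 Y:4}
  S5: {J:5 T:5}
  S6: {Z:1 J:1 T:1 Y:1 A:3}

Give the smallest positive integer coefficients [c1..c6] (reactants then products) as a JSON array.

Z: 4·7 = 28 | 3·4+6·0+2·6+2·0+4·1 = 28
J: 4·8 = 32 | 3·2+6·2+2·0+2·5+4·1 = 32
T: 4·7 = 28 | 3·0+6·0+2·7+2·5+4·1 = 28
Y: 4·6 = 24 | 3·0+6·2+2·4+2·0+4·1 = 24
A: 4·6 = 24 | 3·0+6·2+2·0+2·0+4·3 = 24
gcd(4,3,6,2,2,4) = 1

Coefficients: [4, 3, 6, 2, 2, 4]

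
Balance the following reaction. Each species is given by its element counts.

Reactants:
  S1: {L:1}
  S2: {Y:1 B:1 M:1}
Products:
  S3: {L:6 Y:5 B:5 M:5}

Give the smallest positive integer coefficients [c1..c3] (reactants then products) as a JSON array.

L: 6·1+5·0 = 6 | 1·6 = 6
Y: 6·0+5·1 = 5 | 1·5 = 5
B: 6·0+5·1 = 5 | 1·5 = 5
M: 6·0+5·1 = 5 | 1·5 = 5
gcd(6,5,1) = 1

Coefficients: [6, 5, 1]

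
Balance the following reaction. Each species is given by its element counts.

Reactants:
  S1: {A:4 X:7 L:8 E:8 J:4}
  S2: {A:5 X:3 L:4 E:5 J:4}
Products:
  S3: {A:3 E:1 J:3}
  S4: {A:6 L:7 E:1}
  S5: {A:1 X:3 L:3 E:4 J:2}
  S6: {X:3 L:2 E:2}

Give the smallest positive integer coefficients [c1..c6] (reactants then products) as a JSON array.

Coefficients: [3, 1, 2, 1, 5, 3]

A: 3·4+1·5 = 17 | 2·3+1·6+5·1+3·0 = 17
X: 3·7+1·3 = 24 | 2·0+1·0+5·3+3·3 = 24
L: 3·8+1·4 = 28 | 2·0+1·7+5·3+3·2 = 28
E: 3·8+1·5 = 29 | 2·1+1·1+5·4+3·2 = 29
J: 3·4+1·4 = 16 | 2·3+1·0+5·2+3·0 = 16
gcd(3,1,2,1,5,3) = 1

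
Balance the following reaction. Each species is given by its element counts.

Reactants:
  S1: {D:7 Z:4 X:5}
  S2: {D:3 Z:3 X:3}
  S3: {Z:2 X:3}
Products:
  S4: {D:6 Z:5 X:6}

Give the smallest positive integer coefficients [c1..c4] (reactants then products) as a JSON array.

D: 3·7+3·3+2·0 = 30 | 5·6 = 30
Z: 3·4+3·3+2·2 = 25 | 5·5 = 25
X: 3·5+3·3+2·3 = 30 | 5·6 = 30
gcd(3,3,2,5) = 1

Coefficients: [3, 3, 2, 5]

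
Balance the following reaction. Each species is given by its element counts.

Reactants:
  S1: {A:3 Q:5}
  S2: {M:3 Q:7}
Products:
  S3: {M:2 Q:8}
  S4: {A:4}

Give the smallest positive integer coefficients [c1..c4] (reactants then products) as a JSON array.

M: 4·0+4·3 = 12 | 6·2+3·0 = 12
A: 4·3+4·0 = 12 | 6·0+3·4 = 12
Q: 4·5+4·7 = 48 | 6·8+3·0 = 48
gcd(4,4,6,3) = 1

Coefficients: [4, 4, 6, 3]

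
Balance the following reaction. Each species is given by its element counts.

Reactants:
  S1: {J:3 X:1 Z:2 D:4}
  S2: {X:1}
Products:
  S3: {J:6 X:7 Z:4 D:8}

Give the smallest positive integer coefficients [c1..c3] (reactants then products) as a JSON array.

Coefficients: [2, 5, 1]

J: 2·3+5·0 = 6 | 1·6 = 6
X: 2·1+5·1 = 7 | 1·7 = 7
Z: 2·2+5·0 = 4 | 1·4 = 4
D: 2·4+5·0 = 8 | 1·8 = 8
gcd(2,5,1) = 1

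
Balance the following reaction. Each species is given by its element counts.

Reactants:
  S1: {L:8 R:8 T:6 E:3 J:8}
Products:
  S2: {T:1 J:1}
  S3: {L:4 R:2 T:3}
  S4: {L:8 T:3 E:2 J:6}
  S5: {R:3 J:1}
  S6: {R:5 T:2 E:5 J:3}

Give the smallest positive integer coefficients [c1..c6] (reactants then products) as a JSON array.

Coefficients: [3, 4, 2, 2, 5, 1]

L: 3·8 = 24 | 4·0+2·4+2·8+5·0+1·0 = 24
R: 3·8 = 24 | 4·0+2·2+2·0+5·3+1·5 = 24
T: 3·6 = 18 | 4·1+2·3+2·3+5·0+1·2 = 18
E: 3·3 = 9 | 4·0+2·0+2·2+5·0+1·5 = 9
J: 3·8 = 24 | 4·1+2·0+2·6+5·1+1·3 = 24
gcd(3,4,2,2,5,1) = 1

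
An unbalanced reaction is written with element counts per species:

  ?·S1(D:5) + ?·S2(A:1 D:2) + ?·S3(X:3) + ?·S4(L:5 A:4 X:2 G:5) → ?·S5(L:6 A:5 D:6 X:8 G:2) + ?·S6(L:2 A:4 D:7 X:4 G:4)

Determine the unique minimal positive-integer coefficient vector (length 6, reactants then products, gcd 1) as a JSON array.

L: 2·0+5·0+4·0+2·5 = 10 | 1·6+2·2 = 10
A: 2·0+5·1+4·0+2·4 = 13 | 1·5+2·4 = 13
D: 2·5+5·2+4·0+2·0 = 20 | 1·6+2·7 = 20
X: 2·0+5·0+4·3+2·2 = 16 | 1·8+2·4 = 16
G: 2·0+5·0+4·0+2·5 = 10 | 1·2+2·4 = 10
gcd(2,5,4,2,1,2) = 1

Coefficients: [2, 5, 4, 2, 1, 2]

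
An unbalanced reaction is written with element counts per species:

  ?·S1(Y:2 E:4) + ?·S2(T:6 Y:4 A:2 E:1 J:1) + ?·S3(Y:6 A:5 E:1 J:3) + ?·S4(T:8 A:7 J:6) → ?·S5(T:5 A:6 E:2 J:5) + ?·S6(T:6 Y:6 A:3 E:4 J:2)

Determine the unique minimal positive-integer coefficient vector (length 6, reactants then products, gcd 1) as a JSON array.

T: 6·0+3·6+1·0+4·8 = 50 | 4·5+5·6 = 50
Y: 6·2+3·4+1·6+4·0 = 30 | 4·0+5·6 = 30
A: 6·0+3·2+1·5+4·7 = 39 | 4·6+5·3 = 39
E: 6·4+3·1+1·1+4·0 = 28 | 4·2+5·4 = 28
J: 6·0+3·1+1·3+4·6 = 30 | 4·5+5·2 = 30
gcd(6,3,1,4,4,5) = 1

Coefficients: [6, 3, 1, 4, 4, 5]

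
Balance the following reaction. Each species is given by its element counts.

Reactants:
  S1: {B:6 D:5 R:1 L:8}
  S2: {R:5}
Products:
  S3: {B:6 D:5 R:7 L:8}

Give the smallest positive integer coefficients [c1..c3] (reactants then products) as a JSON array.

B: 5·6+6·0 = 30 | 5·6 = 30
D: 5·5+6·0 = 25 | 5·5 = 25
R: 5·1+6·5 = 35 | 5·7 = 35
L: 5·8+6·0 = 40 | 5·8 = 40
gcd(5,6,5) = 1

Coefficients: [5, 6, 5]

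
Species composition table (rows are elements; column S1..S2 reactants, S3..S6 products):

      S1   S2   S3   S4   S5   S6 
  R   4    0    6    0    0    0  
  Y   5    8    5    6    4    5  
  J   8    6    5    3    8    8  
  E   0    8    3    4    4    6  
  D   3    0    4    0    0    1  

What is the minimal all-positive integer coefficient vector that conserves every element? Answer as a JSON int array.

R: 3·4+6·0 = 12 | 2·6+6·0+3·0+1·0 = 12
Y: 3·5+6·8 = 63 | 2·5+6·6+3·4+1·5 = 63
J: 3·8+6·6 = 60 | 2·5+6·3+3·8+1·8 = 60
E: 3·0+6·8 = 48 | 2·3+6·4+3·4+1·6 = 48
D: 3·3+6·0 = 9 | 2·4+6·0+3·0+1·1 = 9
gcd(3,6,2,6,3,1) = 1

Coefficients: [3, 6, 2, 6, 3, 1]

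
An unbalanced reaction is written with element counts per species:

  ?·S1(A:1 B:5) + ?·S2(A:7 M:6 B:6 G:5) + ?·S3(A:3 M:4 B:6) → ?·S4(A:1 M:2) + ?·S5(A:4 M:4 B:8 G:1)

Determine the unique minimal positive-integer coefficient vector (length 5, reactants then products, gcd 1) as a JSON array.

A: 2·1+1·7+4·3 = 21 | 1·1+5·4 = 21
M: 2·0+1·6+4·4 = 22 | 1·2+5·4 = 22
B: 2·5+1·6+4·6 = 40 | 1·0+5·8 = 40
G: 2·0+1·5+4·0 = 5 | 1·0+5·1 = 5
gcd(2,1,4,1,5) = 1

Coefficients: [2, 1, 4, 1, 5]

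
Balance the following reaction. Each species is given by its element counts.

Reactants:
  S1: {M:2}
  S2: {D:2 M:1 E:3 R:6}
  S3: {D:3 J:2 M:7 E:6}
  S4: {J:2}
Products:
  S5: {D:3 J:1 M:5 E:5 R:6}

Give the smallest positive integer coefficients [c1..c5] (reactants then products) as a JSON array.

D: 5·0+6·2+2·3+1·0 = 18 | 6·3 = 18
J: 5·0+6·0+2·2+1·2 = 6 | 6·1 = 6
M: 5·2+6·1+2·7+1·0 = 30 | 6·5 = 30
E: 5·0+6·3+2·6+1·0 = 30 | 6·5 = 30
R: 5·0+6·6+2·0+1·0 = 36 | 6·6 = 36
gcd(5,6,2,1,6) = 1

Coefficients: [5, 6, 2, 1, 6]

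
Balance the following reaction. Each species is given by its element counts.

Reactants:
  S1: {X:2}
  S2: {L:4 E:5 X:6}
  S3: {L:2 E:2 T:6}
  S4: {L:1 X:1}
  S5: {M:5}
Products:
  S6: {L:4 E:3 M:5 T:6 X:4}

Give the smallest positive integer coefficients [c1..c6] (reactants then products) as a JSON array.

Coefficients: [4, 1, 5, 6, 5, 5]

L: 4·0+1·4+5·2+6·1+5·0 = 20 | 5·4 = 20
E: 4·0+1·5+5·2+6·0+5·0 = 15 | 5·3 = 15
M: 4·0+1·0+5·0+6·0+5·5 = 25 | 5·5 = 25
T: 4·0+1·0+5·6+6·0+5·0 = 30 | 5·6 = 30
X: 4·2+1·6+5·0+6·1+5·0 = 20 | 5·4 = 20
gcd(4,1,5,6,5,5) = 1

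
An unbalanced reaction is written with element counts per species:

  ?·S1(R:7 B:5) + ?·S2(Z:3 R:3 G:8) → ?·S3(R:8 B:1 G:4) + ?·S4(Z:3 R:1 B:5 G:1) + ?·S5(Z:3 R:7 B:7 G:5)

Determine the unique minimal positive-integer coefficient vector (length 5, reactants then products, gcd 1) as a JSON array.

Z: 6·0+4·3 = 12 | 4·0+1·3+3·3 = 12
R: 6·7+4·3 = 54 | 4·8+1·1+3·7 = 54
B: 6·5+4·0 = 30 | 4·1+1·5+3·7 = 30
G: 6·0+4·8 = 32 | 4·4+1·1+3·5 = 32
gcd(6,4,4,1,3) = 1

Coefficients: [6, 4, 4, 1, 3]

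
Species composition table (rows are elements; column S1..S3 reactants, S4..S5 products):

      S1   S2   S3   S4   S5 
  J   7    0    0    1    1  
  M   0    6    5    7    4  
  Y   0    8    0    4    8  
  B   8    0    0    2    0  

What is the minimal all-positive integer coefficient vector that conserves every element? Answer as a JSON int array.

Coefficients: [1, 5, 2, 4, 3]

J: 1·7+5·0+2·0 = 7 | 4·1+3·1 = 7
M: 1·0+5·6+2·5 = 40 | 4·7+3·4 = 40
Y: 1·0+5·8+2·0 = 40 | 4·4+3·8 = 40
B: 1·8+5·0+2·0 = 8 | 4·2+3·0 = 8
gcd(1,5,2,4,3) = 1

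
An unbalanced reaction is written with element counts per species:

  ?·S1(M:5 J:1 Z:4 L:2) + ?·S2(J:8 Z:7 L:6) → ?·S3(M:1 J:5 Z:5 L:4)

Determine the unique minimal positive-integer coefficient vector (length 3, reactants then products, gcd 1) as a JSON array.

Coefficients: [1, 3, 5]

M: 1·5+3·0 = 5 | 5·1 = 5
J: 1·1+3·8 = 25 | 5·5 = 25
Z: 1·4+3·7 = 25 | 5·5 = 25
L: 1·2+3·6 = 20 | 5·4 = 20
gcd(1,3,5) = 1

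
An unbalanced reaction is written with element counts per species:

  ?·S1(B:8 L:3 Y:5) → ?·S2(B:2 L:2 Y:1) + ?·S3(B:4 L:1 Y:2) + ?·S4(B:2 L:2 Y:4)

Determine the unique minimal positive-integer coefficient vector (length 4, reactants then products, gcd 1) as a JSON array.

B: 3·8 = 24 | 1·2+5·4+1·2 = 24
L: 3·3 = 9 | 1·2+5·1+1·2 = 9
Y: 3·5 = 15 | 1·1+5·2+1·4 = 15
gcd(3,1,5,1) = 1

Coefficients: [3, 1, 5, 1]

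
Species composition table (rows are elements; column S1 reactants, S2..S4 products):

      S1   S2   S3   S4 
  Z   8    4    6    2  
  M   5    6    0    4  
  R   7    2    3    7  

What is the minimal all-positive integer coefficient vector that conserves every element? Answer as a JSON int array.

Coefficients: [6, 3, 5, 3]

Z: 6·8 = 48 | 3·4+5·6+3·2 = 48
M: 6·5 = 30 | 3·6+5·0+3·4 = 30
R: 6·7 = 42 | 3·2+5·3+3·7 = 42
gcd(6,3,5,3) = 1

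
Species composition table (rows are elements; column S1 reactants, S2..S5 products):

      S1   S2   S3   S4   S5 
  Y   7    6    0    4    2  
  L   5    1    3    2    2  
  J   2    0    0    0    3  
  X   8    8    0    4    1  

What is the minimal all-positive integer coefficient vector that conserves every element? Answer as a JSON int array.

Y: 6·7 = 42 | 5·6+5·0+1·4+4·2 = 42
L: 6·5 = 30 | 5·1+5·3+1·2+4·2 = 30
J: 6·2 = 12 | 5·0+5·0+1·0+4·3 = 12
X: 6·8 = 48 | 5·8+5·0+1·4+4·1 = 48
gcd(6,5,5,1,4) = 1

Coefficients: [6, 5, 5, 1, 4]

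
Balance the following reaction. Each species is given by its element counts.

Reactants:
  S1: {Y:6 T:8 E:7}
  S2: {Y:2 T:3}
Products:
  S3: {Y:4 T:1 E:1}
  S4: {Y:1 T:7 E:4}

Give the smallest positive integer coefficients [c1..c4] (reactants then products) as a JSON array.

Coefficients: [3, 3, 5, 4]

Y: 3·6+3·2 = 24 | 5·4+4·1 = 24
T: 3·8+3·3 = 33 | 5·1+4·7 = 33
E: 3·7+3·0 = 21 | 5·1+4·4 = 21
gcd(3,3,5,4) = 1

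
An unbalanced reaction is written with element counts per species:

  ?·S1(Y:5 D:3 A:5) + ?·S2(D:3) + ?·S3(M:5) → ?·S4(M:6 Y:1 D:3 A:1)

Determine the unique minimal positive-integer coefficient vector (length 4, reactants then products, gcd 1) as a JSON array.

Coefficients: [1, 4, 6, 5]

M: 1·0+4·0+6·5 = 30 | 5·6 = 30
Y: 1·5+4·0+6·0 = 5 | 5·1 = 5
D: 1·3+4·3+6·0 = 15 | 5·3 = 15
A: 1·5+4·0+6·0 = 5 | 5·1 = 5
gcd(1,4,6,5) = 1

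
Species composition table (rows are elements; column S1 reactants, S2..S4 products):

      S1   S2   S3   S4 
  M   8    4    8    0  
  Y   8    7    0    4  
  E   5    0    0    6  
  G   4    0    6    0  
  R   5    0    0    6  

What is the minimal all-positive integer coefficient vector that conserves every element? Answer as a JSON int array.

Coefficients: [6, 4, 4, 5]

M: 6·8 = 48 | 4·4+4·8+5·0 = 48
Y: 6·8 = 48 | 4·7+4·0+5·4 = 48
E: 6·5 = 30 | 4·0+4·0+5·6 = 30
G: 6·4 = 24 | 4·0+4·6+5·0 = 24
R: 6·5 = 30 | 4·0+4·0+5·6 = 30
gcd(6,4,4,5) = 1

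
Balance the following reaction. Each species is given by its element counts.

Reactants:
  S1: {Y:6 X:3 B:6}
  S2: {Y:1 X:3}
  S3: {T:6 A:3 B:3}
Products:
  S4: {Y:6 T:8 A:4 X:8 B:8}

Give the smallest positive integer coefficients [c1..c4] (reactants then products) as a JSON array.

Coefficients: [2, 6, 4, 3]

Y: 2·6+6·1+4·0 = 18 | 3·6 = 18
T: 2·0+6·0+4·6 = 24 | 3·8 = 24
A: 2·0+6·0+4·3 = 12 | 3·4 = 12
X: 2·3+6·3+4·0 = 24 | 3·8 = 24
B: 2·6+6·0+4·3 = 24 | 3·8 = 24
gcd(2,6,4,3) = 1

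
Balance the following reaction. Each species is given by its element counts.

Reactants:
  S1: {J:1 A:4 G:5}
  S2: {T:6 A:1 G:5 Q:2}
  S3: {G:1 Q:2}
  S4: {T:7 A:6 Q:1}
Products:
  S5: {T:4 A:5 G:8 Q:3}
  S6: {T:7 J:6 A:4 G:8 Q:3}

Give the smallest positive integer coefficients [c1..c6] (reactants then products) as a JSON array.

Coefficients: [6, 4, 6, 1, 6, 1]

T: 6·0+4·6+6·0+1·7 = 31 | 6·4+1·7 = 31
J: 6·1+4·0+6·0+1·0 = 6 | 6·0+1·6 = 6
A: 6·4+4·1+6·0+1·6 = 34 | 6·5+1·4 = 34
G: 6·5+4·5+6·1+1·0 = 56 | 6·8+1·8 = 56
Q: 6·0+4·2+6·2+1·1 = 21 | 6·3+1·3 = 21
gcd(6,4,6,1,6,1) = 1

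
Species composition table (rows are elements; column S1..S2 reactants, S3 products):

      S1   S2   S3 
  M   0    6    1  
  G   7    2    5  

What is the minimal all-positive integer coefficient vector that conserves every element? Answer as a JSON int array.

M: 4·0+1·6 = 6 | 6·1 = 6
G: 4·7+1·2 = 30 | 6·5 = 30
gcd(4,1,6) = 1

Coefficients: [4, 1, 6]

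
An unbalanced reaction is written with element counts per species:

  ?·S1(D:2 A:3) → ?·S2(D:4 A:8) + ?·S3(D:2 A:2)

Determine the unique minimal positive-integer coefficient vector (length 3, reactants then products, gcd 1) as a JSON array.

D: 4·2 = 8 | 1·4+2·2 = 8
A: 4·3 = 12 | 1·8+2·2 = 12
gcd(4,1,2) = 1

Coefficients: [4, 1, 2]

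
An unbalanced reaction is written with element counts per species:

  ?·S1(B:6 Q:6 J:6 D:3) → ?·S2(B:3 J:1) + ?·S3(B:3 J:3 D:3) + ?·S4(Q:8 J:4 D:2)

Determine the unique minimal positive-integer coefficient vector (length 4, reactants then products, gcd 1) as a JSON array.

Coefficients: [4, 6, 2, 3]

B: 4·6 = 24 | 6·3+2·3+3·0 = 24
Q: 4·6 = 24 | 6·0+2·0+3·8 = 24
J: 4·6 = 24 | 6·1+2·3+3·4 = 24
D: 4·3 = 12 | 6·0+2·3+3·2 = 12
gcd(4,6,2,3) = 1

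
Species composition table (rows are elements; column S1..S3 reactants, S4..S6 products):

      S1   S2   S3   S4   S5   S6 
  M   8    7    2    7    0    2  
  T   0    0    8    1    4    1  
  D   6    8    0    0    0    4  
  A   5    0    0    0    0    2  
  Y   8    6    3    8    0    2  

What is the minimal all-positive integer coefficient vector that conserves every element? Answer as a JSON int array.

Coefficients: [2, 1, 4, 3, 6, 5]

M: 2·8+1·7+4·2 = 31 | 3·7+6·0+5·2 = 31
T: 2·0+1·0+4·8 = 32 | 3·1+6·4+5·1 = 32
D: 2·6+1·8+4·0 = 20 | 3·0+6·0+5·4 = 20
A: 2·5+1·0+4·0 = 10 | 3·0+6·0+5·2 = 10
Y: 2·8+1·6+4·3 = 34 | 3·8+6·0+5·2 = 34
gcd(2,1,4,3,6,5) = 1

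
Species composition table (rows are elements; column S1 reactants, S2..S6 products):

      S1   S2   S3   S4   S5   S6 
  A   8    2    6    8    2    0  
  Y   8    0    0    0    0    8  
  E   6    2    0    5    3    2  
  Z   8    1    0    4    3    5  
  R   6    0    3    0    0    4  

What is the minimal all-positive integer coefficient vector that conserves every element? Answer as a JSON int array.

Coefficients: [6, 5, 4, 1, 3, 6]

A: 6·8 = 48 | 5·2+4·6+1·8+3·2+6·0 = 48
Y: 6·8 = 48 | 5·0+4·0+1·0+3·0+6·8 = 48
E: 6·6 = 36 | 5·2+4·0+1·5+3·3+6·2 = 36
Z: 6·8 = 48 | 5·1+4·0+1·4+3·3+6·5 = 48
R: 6·6 = 36 | 5·0+4·3+1·0+3·0+6·4 = 36
gcd(6,5,4,1,3,6) = 1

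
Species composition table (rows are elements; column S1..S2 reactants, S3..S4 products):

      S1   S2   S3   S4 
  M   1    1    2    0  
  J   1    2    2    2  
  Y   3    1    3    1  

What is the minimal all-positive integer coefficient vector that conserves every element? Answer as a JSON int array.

M: 4·1+6·1 = 10 | 5·2+3·0 = 10
J: 4·1+6·2 = 16 | 5·2+3·2 = 16
Y: 4·3+6·1 = 18 | 5·3+3·1 = 18
gcd(4,6,5,3) = 1

Coefficients: [4, 6, 5, 3]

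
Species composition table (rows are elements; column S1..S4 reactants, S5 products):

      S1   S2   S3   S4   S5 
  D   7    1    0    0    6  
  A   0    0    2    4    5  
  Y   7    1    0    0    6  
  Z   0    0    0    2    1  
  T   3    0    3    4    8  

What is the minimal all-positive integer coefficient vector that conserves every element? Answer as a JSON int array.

D: 1·7+5·1+3·0+1·0 = 12 | 2·6 = 12
A: 1·0+5·0+3·2+1·4 = 10 | 2·5 = 10
Y: 1·7+5·1+3·0+1·0 = 12 | 2·6 = 12
Z: 1·0+5·0+3·0+1·2 = 2 | 2·1 = 2
T: 1·3+5·0+3·3+1·4 = 16 | 2·8 = 16
gcd(1,5,3,1,2) = 1

Coefficients: [1, 5, 3, 1, 2]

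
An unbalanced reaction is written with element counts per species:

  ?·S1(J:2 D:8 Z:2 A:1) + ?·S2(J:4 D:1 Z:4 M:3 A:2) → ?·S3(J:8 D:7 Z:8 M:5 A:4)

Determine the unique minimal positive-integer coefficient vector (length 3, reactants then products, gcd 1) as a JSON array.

J: 2·2+5·4 = 24 | 3·8 = 24
D: 2·8+5·1 = 21 | 3·7 = 21
Z: 2·2+5·4 = 24 | 3·8 = 24
M: 2·0+5·3 = 15 | 3·5 = 15
A: 2·1+5·2 = 12 | 3·4 = 12
gcd(2,5,3) = 1

Coefficients: [2, 5, 3]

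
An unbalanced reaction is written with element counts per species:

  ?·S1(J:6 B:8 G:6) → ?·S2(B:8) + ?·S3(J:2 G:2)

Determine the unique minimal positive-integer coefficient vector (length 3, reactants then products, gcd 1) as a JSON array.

J: 1·6 = 6 | 1·0+3·2 = 6
B: 1·8 = 8 | 1·8+3·0 = 8
G: 1·6 = 6 | 1·0+3·2 = 6
gcd(1,1,3) = 1

Coefficients: [1, 1, 3]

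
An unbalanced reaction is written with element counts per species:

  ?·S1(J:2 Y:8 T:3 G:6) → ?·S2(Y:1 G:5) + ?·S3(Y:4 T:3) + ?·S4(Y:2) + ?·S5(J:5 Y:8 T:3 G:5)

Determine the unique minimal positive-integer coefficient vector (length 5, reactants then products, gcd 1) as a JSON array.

J: 5·2 = 10 | 4·0+3·0+4·0+2·5 = 10
Y: 5·8 = 40 | 4·1+3·4+4·2+2·8 = 40
T: 5·3 = 15 | 4·0+3·3+4·0+2·3 = 15
G: 5·6 = 30 | 4·5+3·0+4·0+2·5 = 30
gcd(5,4,3,4,2) = 1

Coefficients: [5, 4, 3, 4, 2]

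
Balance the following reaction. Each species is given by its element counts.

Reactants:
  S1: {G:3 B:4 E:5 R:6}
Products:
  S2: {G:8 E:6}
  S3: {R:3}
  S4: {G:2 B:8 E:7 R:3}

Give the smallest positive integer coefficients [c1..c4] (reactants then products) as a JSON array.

G: 4·3 = 12 | 1·8+6·0+2·2 = 12
B: 4·4 = 16 | 1·0+6·0+2·8 = 16
E: 4·5 = 20 | 1·6+6·0+2·7 = 20
R: 4·6 = 24 | 1·0+6·3+2·3 = 24
gcd(4,1,6,2) = 1

Coefficients: [4, 1, 6, 2]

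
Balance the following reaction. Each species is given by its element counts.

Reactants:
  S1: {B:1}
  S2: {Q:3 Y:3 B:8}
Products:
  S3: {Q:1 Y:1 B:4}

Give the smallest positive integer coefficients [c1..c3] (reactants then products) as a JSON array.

Coefficients: [4, 1, 3]

Q: 4·0+1·3 = 3 | 3·1 = 3
Y: 4·0+1·3 = 3 | 3·1 = 3
B: 4·1+1·8 = 12 | 3·4 = 12
gcd(4,1,3) = 1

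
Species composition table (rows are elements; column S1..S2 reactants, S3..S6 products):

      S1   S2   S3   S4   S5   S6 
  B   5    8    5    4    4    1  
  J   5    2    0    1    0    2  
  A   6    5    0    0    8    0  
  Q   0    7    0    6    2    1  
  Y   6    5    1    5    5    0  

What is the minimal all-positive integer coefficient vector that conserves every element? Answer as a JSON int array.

Coefficients: [1, 2, 1, 1, 2, 4]

B: 1·5+2·8 = 21 | 1·5+1·4+2·4+4·1 = 21
J: 1·5+2·2 = 9 | 1·0+1·1+2·0+4·2 = 9
A: 1·6+2·5 = 16 | 1·0+1·0+2·8+4·0 = 16
Q: 1·0+2·7 = 14 | 1·0+1·6+2·2+4·1 = 14
Y: 1·6+2·5 = 16 | 1·1+1·5+2·5+4·0 = 16
gcd(1,2,1,1,2,4) = 1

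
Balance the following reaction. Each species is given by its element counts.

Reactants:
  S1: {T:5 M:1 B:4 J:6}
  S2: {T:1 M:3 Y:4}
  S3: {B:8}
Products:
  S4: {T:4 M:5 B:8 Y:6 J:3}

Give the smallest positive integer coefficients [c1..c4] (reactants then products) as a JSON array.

Coefficients: [2, 6, 3, 4]

T: 2·5+6·1+3·0 = 16 | 4·4 = 16
M: 2·1+6·3+3·0 = 20 | 4·5 = 20
B: 2·4+6·0+3·8 = 32 | 4·8 = 32
Y: 2·0+6·4+3·0 = 24 | 4·6 = 24
J: 2·6+6·0+3·0 = 12 | 4·3 = 12
gcd(2,6,3,4) = 1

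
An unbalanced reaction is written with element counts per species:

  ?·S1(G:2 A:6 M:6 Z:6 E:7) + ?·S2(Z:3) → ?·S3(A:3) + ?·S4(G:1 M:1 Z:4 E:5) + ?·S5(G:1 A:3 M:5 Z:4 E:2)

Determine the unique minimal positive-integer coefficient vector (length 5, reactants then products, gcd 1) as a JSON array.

Coefficients: [3, 2, 3, 3, 3]

G: 3·2+2·0 = 6 | 3·0+3·1+3·1 = 6
A: 3·6+2·0 = 18 | 3·3+3·0+3·3 = 18
M: 3·6+2·0 = 18 | 3·0+3·1+3·5 = 18
Z: 3·6+2·3 = 24 | 3·0+3·4+3·4 = 24
E: 3·7+2·0 = 21 | 3·0+3·5+3·2 = 21
gcd(3,2,3,3,3) = 1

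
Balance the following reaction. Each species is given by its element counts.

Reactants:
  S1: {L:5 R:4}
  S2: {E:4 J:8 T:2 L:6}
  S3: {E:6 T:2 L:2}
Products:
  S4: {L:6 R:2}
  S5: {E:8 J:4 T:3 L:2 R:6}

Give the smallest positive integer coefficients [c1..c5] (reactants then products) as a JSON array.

E: 6·0+1·4+2·6 = 16 | 6·0+2·8 = 16
J: 6·0+1·8+2·0 = 8 | 6·0+2·4 = 8
T: 6·0+1·2+2·2 = 6 | 6·0+2·3 = 6
L: 6·5+1·6+2·2 = 40 | 6·6+2·2 = 40
R: 6·4+1·0+2·0 = 24 | 6·2+2·6 = 24
gcd(6,1,2,6,2) = 1

Coefficients: [6, 1, 2, 6, 2]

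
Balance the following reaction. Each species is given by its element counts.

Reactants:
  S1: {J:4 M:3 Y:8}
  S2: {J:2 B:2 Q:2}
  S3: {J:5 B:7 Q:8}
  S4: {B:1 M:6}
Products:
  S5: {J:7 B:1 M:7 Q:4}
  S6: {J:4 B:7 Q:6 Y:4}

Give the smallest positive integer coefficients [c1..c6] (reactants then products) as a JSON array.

J: 3·4+4·2+5·5+2·0 = 45 | 3·7+6·4 = 45
B: 3·0+4·2+5·7+2·1 = 45 | 3·1+6·7 = 45
M: 3·3+4·0+5·0+2·6 = 21 | 3·7+6·0 = 21
Q: 3·0+4·2+5·8+2·0 = 48 | 3·4+6·6 = 48
Y: 3·8+4·0+5·0+2·0 = 24 | 3·0+6·4 = 24
gcd(3,4,5,2,3,6) = 1

Coefficients: [3, 4, 5, 2, 3, 6]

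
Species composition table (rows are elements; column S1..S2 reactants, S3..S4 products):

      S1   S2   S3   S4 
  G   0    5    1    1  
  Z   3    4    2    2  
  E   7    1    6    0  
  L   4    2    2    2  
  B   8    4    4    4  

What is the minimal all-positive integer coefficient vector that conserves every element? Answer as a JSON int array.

G: 4·0+2·5 = 10 | 5·1+5·1 = 10
Z: 4·3+2·4 = 20 | 5·2+5·2 = 20
E: 4·7+2·1 = 30 | 5·6+5·0 = 30
L: 4·4+2·2 = 20 | 5·2+5·2 = 20
B: 4·8+2·4 = 40 | 5·4+5·4 = 40
gcd(4,2,5,5) = 1

Coefficients: [4, 2, 5, 5]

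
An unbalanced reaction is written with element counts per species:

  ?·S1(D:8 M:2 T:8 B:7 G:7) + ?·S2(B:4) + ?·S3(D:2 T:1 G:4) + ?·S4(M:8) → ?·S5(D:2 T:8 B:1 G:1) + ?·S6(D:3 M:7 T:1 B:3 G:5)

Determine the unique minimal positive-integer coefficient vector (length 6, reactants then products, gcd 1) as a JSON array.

D: 1·8+3·0+6·2+5·0 = 20 | 1·2+6·3 = 20
M: 1·2+3·0+6·0+5·8 = 42 | 1·0+6·7 = 42
T: 1·8+3·0+6·1+5·0 = 14 | 1·8+6·1 = 14
B: 1·7+3·4+6·0+5·0 = 19 | 1·1+6·3 = 19
G: 1·7+3·0+6·4+5·0 = 31 | 1·1+6·5 = 31
gcd(1,3,6,5,1,6) = 1

Coefficients: [1, 3, 6, 5, 1, 6]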